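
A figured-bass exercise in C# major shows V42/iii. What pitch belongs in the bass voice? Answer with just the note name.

The applied chord V42/iii is rooted on B#: B#-D##-F##-A#.
The figure 42 means third inversion — the seventh is in the bass.

A#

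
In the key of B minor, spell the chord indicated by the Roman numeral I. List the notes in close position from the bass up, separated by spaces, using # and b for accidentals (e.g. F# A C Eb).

I is the major tonic (Picardy third), borrowed from the parallel major. In B minor that root is B.
So the chord is B-D#-F#, a major triad.

B D# F#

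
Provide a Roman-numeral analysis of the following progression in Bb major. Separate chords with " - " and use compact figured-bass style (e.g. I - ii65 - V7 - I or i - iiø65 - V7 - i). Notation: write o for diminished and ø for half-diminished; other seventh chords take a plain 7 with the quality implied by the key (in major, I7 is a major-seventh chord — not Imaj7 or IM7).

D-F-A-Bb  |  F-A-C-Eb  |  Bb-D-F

I65 - V7 - I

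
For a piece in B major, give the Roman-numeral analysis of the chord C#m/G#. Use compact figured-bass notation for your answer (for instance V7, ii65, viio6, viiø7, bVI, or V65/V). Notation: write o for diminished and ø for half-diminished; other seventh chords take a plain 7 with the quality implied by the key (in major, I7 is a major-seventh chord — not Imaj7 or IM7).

ii64

Stacked in thirds the chord is C#-E-G#: a minor triad on C#.
In B major, C# is the supertonic; the diatonic minor triad there is ii.
With G# in the bass the chord is in second inversion, so the figured bass is 64.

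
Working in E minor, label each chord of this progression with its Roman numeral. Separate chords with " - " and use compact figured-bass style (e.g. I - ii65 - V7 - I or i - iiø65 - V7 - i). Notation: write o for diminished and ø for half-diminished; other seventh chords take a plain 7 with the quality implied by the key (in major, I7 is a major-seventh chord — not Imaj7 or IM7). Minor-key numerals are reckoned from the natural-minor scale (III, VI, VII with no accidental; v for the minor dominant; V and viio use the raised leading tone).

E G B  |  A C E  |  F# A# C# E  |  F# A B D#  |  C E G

i - iv - V7/V - V43 - VI

E-G-B: root E is the tonic; minor triad there is i.
A-C-E: root A is the subdominant; minor triad there is iv.
F#-A#-C#-E: a dominant seventh chord on F#, the applied dominant of V → V7/V.
F#-A-B-D#: root B is the dominant; dominant seventh chord there is V43.
C-E-G has root C, degree 6 in E minor, so VI.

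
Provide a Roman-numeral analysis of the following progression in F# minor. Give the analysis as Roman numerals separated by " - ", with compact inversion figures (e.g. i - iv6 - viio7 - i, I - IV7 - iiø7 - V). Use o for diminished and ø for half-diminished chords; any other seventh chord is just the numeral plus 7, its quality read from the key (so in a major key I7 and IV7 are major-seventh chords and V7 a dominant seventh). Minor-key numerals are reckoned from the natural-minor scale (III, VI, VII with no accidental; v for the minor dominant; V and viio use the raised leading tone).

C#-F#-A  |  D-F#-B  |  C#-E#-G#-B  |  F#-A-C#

i64 - iv6 - V7 - i

C#-F#-A: root F# is the tonic; minor triad there is i64.
D-F#-B: minor triad on B = scale degree 4 → iv6.
C#-E#-G#-B: root C# is the dominant; dominant seventh chord there is V7.
F#-A-C# has root F#, degree 1 in F# minor, so i.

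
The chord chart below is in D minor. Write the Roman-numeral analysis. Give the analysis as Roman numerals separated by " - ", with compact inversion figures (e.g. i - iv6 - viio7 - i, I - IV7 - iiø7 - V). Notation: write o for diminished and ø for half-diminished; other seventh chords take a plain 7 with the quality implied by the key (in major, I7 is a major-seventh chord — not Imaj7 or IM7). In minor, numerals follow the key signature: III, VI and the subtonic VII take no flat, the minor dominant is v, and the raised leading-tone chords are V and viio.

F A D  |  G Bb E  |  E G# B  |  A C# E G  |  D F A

i6 - iio6 - V/V - V7 - i

F-A-D has root D, degree 1 in D minor, so i6.
G-Bb-E: root E is the supertonic; diminished triad there is iio6.
E-G#-B: a major triad on E, the applied dominant of V → V/V.
A-C#-E-G has root A, degree 5 in D minor, so V7.
D-F-A has root D, degree 1 in D minor, so i.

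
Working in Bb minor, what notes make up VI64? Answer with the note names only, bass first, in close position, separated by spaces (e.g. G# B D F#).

Db Gb Bb

The numeral's case and figure indicate a major triad. In Bb minor its root, the sixth degree, is Gb.
Stacking thirds from Gb gives Gb-Bb-Db.
With the 64 figure the chord is in second inversion; from the bass Db upward in close position it reads Db-Gb-Bb.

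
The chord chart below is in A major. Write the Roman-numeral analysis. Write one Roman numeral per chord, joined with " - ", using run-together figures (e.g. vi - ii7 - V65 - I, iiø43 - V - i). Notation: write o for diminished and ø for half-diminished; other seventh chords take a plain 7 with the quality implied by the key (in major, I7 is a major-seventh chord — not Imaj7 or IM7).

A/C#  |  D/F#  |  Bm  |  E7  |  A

I6 - IV6 - ii - V7 - I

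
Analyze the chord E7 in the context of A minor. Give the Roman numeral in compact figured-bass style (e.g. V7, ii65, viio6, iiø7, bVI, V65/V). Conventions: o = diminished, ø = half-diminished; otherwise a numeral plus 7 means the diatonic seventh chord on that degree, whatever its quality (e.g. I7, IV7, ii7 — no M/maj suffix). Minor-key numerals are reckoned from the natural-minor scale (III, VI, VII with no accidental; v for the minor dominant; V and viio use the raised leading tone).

V7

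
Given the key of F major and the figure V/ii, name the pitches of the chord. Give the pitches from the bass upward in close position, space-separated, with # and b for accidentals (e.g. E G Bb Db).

D F# A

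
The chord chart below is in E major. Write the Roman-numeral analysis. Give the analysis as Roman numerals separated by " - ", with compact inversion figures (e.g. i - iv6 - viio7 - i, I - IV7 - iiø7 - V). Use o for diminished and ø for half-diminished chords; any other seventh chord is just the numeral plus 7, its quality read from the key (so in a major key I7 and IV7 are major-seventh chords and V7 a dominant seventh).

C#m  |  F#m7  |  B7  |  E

C#m has root C#, degree 6 in E major, so vi.
F#m7: minor seventh chord on F# = scale degree 2 → ii7.
B7 has root B, degree 5 in E major, so V7.
E: root E is the tonic; major triad there is I.

vi - ii7 - V7 - I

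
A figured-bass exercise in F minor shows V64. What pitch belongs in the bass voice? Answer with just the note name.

V in F minor has root C; the chord is C-E-G.
The figure 64 means second inversion — the fifth is in the bass.

G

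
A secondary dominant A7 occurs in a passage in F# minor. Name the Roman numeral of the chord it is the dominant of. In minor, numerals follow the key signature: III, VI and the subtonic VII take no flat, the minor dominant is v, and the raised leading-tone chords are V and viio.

VI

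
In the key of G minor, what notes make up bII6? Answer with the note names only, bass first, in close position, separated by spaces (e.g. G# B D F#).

C Eb Ab

bII6 is the Neapolitan sixth — a major triad on the lowered second degree, here in its customary first inversion. In G minor that root is Ab.
So the chord is Ab-C-Eb, a major triad.
The figured bass 6 indicates first inversion, placing the third (C) in the bass: C-Eb-Ab.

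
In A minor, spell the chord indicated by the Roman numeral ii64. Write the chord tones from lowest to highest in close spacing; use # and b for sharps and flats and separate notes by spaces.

F# B D

ii64 is the minor supertonic, borrowed from the parallel major (the Dorian ii). In A minor that root is B.
So the chord is B-D-F#, a minor triad.
The figured bass 64 indicates second inversion, placing the fifth (F#) in the bass: F#-B-D.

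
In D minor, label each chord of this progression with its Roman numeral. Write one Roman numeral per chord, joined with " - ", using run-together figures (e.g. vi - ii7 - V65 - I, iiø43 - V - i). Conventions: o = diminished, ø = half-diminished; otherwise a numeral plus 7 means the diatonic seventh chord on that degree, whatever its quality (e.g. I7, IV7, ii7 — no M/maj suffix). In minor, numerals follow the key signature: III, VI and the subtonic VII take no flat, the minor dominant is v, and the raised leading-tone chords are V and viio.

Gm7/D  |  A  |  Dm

iv43 - V - i

Gm7/D has root G, degree 4 in D minor, so iv43.
A has root A, degree 5 in D minor, so V.
Dm: minor triad on D = scale degree 1 → i.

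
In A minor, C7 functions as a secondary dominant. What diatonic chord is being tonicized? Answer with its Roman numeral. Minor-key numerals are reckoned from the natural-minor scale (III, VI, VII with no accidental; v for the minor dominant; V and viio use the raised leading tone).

VI

The chord is a dominant seventh chord on C.
A dominant resolves down a perfect fifth: C → F. In A minor, F is scale degree 6, i.e. VI.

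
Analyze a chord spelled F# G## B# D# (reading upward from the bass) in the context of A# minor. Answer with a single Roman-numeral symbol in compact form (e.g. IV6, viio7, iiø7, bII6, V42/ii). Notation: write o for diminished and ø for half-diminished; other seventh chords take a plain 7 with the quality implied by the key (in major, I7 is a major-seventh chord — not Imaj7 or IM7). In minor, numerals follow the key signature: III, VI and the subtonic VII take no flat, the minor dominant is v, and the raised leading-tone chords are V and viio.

viio42

The pitches G##-B#-D#-F# form a fully diminished seventh chord rooted on G##.
G## is scale degree 7 in A# minor, and a fully diminished seventh chord on that degree is written viio7.
With F# in the bass the chord is in third inversion, so the figured bass is 42.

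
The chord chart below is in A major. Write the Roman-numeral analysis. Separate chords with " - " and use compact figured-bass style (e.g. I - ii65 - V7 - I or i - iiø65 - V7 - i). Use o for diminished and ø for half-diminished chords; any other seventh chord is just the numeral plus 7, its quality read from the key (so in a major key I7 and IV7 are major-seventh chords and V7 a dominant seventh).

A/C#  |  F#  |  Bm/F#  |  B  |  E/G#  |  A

I6 - V/ii - ii64 - V/V - V6 - I

A/C#: major triad on A = scale degree 1 → I6.
F#: chromatic; F# is V of ii, so V/ii.
Bm/F# has root B, degree 2 in A major, so ii64.
B: chromatic; B is V of V, so V/V.
E/G#: root E is the dominant; major triad there is V6.
A: root A is the tonic; major triad there is I.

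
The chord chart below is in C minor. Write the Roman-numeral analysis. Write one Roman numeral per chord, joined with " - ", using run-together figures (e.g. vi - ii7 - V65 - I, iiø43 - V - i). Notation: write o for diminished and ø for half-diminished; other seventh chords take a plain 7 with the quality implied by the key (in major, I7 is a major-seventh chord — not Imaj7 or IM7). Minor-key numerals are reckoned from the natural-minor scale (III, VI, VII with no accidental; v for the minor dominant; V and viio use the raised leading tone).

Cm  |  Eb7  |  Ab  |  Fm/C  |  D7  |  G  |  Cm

Cm has root C, degree 1 in C minor, so i.
Eb7: a dominant seventh chord on Eb, the applied dominant of VI → V7/VI.
Ab has root Ab, degree 6 in C minor, so VI.
Fm/C: root F is the subdominant; minor triad there is iv64.
D7: a dominant seventh chord on D, the applied dominant of V → V7/V.
G: root G is the dominant; major triad there is V.
Cm: minor triad on C = scale degree 1 → i.

i - V7/VI - VI - iv64 - V7/V - V - i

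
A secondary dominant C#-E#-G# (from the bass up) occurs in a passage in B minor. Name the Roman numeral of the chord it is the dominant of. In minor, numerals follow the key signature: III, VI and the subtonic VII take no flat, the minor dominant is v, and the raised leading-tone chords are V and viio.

V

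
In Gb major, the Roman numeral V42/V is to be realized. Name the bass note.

Gb

The applied chord V42/V is rooted on Ab: Ab-C-Eb-Gb.
The figure 42 means third inversion — the seventh is in the bass.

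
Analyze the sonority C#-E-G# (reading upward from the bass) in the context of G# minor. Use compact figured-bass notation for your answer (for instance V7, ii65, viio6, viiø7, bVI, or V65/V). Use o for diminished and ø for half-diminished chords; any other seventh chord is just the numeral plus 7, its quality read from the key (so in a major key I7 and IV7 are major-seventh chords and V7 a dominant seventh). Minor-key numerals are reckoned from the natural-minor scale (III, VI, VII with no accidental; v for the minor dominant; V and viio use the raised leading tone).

iv

Stacked in thirds the chord is C#-E-G#: a minor triad on C#.
C# is scale degree 4 in G# minor, and a minor triad on that degree is written iv.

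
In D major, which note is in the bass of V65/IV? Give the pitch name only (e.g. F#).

F#

The applied chord V65/IV is rooted on D: D-F#-A-C.
The figure 65 means first inversion — the third is in the bass.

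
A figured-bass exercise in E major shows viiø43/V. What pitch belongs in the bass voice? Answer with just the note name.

E

The applied chord viiø43/V is rooted on A#: A#-C#-E-G#.
The figure 43 means second inversion — the fifth is in the bass.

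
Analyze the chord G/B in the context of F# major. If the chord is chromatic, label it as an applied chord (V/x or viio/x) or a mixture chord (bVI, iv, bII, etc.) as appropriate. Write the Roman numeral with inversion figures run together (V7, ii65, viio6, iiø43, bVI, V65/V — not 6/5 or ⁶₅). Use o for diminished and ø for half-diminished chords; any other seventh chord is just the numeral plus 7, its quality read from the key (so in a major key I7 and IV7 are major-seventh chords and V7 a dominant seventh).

Stacked in thirds the chord is G-B-D: a major triad on G.
G is the lowered second degree of F# major (diatonic 2 would be G#). This is the Neapolitan sixth — a major triad on the lowered second degree, here in its customary first inversion.
With B in the bass the chord is in first inversion, so the figured bass is 6.

bII6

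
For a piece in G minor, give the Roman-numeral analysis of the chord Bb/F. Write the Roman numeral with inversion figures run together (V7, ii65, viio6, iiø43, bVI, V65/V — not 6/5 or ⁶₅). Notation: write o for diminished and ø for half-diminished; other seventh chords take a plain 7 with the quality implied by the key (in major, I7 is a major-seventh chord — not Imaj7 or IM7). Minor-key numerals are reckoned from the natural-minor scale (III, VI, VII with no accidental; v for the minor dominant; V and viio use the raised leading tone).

III64

The pitches Bb-D-F form a major triad rooted on Bb.
Bb is scale degree 3 in G minor, and a major triad on that degree is written III.
With F in the bass the chord is in second inversion, so the figured bass is 64.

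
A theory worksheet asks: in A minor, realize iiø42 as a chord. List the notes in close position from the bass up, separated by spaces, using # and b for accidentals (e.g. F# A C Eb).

A B D F

The numeral's case and figure indicate a half-diminished seventh chord. In A minor its root, the second degree, is B.
Stacking thirds from B gives B-D-F-A.
With the 42 figure the chord is in third inversion; from the bass A upward in close position it reads A-B-D-F.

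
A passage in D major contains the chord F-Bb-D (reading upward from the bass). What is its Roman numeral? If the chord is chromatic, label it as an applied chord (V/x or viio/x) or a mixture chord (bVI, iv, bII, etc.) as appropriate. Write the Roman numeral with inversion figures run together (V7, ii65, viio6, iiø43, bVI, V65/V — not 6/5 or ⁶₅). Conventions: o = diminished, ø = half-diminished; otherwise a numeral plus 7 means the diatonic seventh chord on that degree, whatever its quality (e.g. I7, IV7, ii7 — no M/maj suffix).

Stacked in thirds the chord is Bb-D-F: a major triad on Bb.
Bb is the lowered sixth degree of D major (diatonic 6 would be B). This is a major triad on the lowered sixth degree, borrowed from the parallel minor.
With F in the bass the chord is in second inversion, so the figured bass is 64.

bVI64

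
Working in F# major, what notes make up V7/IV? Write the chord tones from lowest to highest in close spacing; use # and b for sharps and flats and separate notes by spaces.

V7/IV is a secondary dominant — the dominant seventh of IV. IV in F# major is B, so the applied chord's root is F#, a perfect fifth above.
Building a dominant seventh chord on F# gives F#-A#-C#-E.

F# A# C# E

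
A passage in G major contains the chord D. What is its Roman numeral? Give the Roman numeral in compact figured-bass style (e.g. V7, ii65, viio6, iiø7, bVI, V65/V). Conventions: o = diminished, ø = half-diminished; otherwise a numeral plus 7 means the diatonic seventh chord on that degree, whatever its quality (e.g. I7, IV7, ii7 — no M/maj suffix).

V

The pitches D-F#-A form a major triad rooted on D.
D is scale degree 5 in G major, and a major triad on that degree is written V.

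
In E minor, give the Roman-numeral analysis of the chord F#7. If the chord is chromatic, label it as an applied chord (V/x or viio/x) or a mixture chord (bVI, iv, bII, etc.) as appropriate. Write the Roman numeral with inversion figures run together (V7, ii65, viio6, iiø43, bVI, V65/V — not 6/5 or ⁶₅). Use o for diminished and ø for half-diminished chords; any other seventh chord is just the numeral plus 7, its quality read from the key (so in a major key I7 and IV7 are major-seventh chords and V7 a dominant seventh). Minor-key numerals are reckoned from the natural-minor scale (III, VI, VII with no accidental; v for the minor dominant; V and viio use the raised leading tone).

V7/V

Stacked in thirds the chord is F#-A#-C#-E: a dominant seventh chord on F#.
F# is not a diatonic chord root with this quality in E minor, but it lies a perfect fifth above B (V), so the chord functions as an applied dominant of V.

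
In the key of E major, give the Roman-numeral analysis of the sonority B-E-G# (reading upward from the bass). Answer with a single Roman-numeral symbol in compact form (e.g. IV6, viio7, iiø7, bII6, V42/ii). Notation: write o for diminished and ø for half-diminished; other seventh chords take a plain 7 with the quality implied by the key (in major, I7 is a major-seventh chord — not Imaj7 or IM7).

I64

The pitches E-G#-B form a major triad rooted on E.
In E major, E is the tonic; the diatonic major triad there is I.
With B in the bass the chord is in second inversion, so the figured bass is 64.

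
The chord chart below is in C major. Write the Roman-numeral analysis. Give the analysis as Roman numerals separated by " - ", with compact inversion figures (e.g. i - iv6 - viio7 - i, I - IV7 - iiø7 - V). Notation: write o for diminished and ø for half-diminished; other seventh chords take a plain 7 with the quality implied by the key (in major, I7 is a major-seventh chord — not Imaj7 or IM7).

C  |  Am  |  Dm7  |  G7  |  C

C: root C is the tonic; major triad there is I.
Am: root A is the submediant; minor triad there is vi.
Dm7: minor seventh chord on D = scale degree 2 → ii7.
G7 has root G, degree 5 in C major, so V7.
C has root C, degree 1 in C major, so I.

I - vi - ii7 - V7 - I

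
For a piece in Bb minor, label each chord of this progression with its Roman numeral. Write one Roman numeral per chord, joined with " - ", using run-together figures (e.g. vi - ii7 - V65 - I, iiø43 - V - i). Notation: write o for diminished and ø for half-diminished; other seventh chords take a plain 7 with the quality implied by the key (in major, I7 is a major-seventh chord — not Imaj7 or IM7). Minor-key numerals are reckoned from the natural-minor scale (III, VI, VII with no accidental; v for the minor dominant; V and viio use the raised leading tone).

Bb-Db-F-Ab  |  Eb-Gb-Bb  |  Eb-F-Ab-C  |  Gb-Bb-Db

Bb-Db-F-Ab has root Bb, degree 1 in Bb minor, so i7.
Eb-Gb-Bb: root Eb is the subdominant; minor triad there is iv.
Eb-F-Ab-C: minor seventh chord on F = scale degree 5 → v42.
Gb-Bb-Db: major triad on Gb = scale degree 6 → VI.

i7 - iv - v42 - VI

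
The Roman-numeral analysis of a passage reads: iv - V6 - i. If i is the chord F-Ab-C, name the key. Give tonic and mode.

i is given as F-Ab-C — a minor triad with root F.
If F is scale degree 1 and the mode makes that degree carry a minor triad, the tonic is F and the mode is minor.

F minor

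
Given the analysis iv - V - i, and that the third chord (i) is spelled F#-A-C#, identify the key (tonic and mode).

F# minor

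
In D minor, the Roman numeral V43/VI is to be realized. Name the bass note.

The applied chord V43/VI is rooted on F: F-A-C-Eb.
The figure 43 means second inversion — the fifth is in the bass.

C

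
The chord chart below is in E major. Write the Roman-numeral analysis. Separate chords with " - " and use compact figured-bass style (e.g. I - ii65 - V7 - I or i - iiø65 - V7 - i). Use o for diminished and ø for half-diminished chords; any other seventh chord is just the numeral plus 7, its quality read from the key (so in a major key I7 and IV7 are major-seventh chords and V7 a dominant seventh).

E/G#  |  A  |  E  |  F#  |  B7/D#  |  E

I6 - IV - I - V/V - V65 - I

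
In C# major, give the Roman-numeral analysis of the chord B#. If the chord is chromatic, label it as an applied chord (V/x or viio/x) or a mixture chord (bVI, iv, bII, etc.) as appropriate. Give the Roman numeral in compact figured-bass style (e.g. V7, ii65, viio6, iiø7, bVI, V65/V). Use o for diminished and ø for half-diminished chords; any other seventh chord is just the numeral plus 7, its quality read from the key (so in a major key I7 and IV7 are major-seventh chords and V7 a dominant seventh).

V/iii

Stacked in thirds the chord is B#-D##-F##: a major triad on B#.
B# is not a diatonic chord root with this quality in C# major, but it lies a perfect fifth above E# (iii), so the chord functions as an applied dominant of iii.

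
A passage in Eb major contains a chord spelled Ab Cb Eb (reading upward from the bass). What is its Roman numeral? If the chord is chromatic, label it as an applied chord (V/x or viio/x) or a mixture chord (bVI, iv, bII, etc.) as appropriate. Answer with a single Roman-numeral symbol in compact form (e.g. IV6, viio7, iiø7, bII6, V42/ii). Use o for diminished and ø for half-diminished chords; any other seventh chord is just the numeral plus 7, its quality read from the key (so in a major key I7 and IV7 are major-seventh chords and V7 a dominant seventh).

Stacked in thirds the chord is Ab-Cb-Eb: a minor triad on Ab.
Ab is the fourth degree of Eb major. This is the minor subdominant, borrowed from the parallel minor.

iv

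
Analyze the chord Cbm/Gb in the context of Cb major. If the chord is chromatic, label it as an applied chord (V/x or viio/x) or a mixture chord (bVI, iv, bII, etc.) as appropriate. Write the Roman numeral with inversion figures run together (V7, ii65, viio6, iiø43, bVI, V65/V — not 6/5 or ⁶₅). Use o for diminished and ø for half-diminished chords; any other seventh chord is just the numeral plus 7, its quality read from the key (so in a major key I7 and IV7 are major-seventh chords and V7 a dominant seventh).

i64

Stacked in thirds the chord is Cb-Ebb-Gb: a minor triad on Cb.
Cb is the first degree of Cb major. This is the minor tonic, borrowed from the parallel minor.
With Gb in the bass the chord is in second inversion, so the figured bass is 64.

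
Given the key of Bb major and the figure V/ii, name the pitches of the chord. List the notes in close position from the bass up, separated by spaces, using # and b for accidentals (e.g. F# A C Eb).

G B D

The slash means an applied dominant: we want the dominant of ii. In Bb major, ii is C minor, and its dominant is built on G.
Building a major triad on G gives G-B-D.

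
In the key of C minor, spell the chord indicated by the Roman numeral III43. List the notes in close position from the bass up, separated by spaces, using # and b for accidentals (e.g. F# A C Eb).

Bb D Eb G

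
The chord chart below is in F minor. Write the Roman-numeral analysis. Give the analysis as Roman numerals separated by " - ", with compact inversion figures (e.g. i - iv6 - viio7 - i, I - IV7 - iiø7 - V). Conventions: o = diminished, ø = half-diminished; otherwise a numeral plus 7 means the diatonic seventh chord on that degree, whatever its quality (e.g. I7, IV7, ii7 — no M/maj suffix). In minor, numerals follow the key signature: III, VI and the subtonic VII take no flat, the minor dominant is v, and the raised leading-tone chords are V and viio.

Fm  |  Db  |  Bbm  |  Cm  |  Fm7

i - VI - iv - v - i7

Fm: minor triad on F = scale degree 1 → i.
Db: root Db is the submediant; major triad there is VI.
Bbm: root Bb is the subdominant; minor triad there is iv.
Cm: root C is the dominant; minor triad there is v.
Fm7: root F is the tonic; minor seventh chord there is i7.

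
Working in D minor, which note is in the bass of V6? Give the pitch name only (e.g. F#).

V in D minor has root A; the chord is A-C#-E.
The figure 6 means first inversion — the third is in the bass.

C#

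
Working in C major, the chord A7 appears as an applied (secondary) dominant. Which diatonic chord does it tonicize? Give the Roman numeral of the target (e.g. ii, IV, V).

ii

The chord is a dominant seventh chord on A.
A dominant resolves down a perfect fifth: A → D. In C major, D is scale degree 2, i.e. ii.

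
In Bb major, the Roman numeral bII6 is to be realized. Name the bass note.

bII in Bb major has root Cb; the chord is Cb-Eb-Gb.
The figure 6 means first inversion — the third is in the bass.

Eb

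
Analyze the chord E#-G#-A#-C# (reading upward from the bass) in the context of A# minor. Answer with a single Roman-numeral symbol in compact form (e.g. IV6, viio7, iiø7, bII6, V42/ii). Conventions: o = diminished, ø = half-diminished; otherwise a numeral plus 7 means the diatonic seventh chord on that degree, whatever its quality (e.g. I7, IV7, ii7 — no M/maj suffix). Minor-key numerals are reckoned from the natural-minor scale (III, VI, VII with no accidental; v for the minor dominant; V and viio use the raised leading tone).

i43

The pitches A#-C#-E#-G# form a minor seventh chord rooted on A#.
A# is scale degree 1 in A# minor, and a minor seventh chord on that degree is written i7.
With E# in the bass the chord is in second inversion, so the figured bass is 43.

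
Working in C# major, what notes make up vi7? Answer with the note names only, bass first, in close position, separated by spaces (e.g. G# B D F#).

A# C# E# G#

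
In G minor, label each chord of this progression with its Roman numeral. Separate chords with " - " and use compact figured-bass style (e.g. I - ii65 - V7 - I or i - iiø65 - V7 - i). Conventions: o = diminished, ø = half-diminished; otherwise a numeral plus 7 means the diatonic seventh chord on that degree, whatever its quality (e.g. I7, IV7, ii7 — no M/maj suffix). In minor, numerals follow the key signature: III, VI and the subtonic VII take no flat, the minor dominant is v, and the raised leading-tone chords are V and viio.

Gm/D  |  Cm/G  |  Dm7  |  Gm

i64 - iv64 - v7 - i

Gm/D: root G is the tonic; minor triad there is i64.
Cm/G has root C, degree 4 in G minor, so iv64.
Dm7: minor seventh chord on D = scale degree 5 → v7.
Gm: minor triad on G = scale degree 1 → i.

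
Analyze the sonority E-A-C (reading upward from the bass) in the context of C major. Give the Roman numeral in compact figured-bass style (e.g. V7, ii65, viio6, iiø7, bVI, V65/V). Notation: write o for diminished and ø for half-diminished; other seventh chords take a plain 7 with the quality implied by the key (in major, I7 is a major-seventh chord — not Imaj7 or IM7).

vi64

Stacked in thirds the chord is A-C-E: a minor triad on A.
A is scale degree 6 in C major, and a minor triad on that degree is written vi.
With E in the bass the chord is in second inversion, so the figured bass is 64.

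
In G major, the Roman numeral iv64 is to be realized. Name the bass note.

G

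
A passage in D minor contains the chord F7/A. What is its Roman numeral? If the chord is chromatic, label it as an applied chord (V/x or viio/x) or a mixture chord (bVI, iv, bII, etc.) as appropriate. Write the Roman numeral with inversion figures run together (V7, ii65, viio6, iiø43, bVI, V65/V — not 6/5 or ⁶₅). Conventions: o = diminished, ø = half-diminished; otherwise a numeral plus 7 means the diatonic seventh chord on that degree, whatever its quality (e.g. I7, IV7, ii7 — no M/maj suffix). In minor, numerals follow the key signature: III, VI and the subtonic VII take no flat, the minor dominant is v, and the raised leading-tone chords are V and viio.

V65/VI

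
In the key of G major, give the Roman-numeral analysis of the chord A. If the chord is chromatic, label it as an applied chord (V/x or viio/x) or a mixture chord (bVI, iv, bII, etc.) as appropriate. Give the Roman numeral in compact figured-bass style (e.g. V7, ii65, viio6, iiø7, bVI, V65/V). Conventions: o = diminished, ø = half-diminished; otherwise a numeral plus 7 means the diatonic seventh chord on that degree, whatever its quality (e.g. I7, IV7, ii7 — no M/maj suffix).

V/V

Stacked in thirds the chord is A-C#-E: a major triad on A.
A is not a diatonic chord root with this quality in G major, but it lies a perfect fifth above D (V), so the chord functions as an applied dominant of V.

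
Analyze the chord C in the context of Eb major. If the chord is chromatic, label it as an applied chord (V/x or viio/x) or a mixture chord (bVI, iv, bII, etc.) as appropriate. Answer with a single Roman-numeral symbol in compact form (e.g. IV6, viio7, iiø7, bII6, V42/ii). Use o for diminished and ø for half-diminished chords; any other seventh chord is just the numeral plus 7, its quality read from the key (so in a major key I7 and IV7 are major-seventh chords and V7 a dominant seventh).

The pitches C-E-G form a major triad rooted on C.
C is not a diatonic chord root with this quality in Eb major, but it lies a perfect fifth above F (ii), so the chord functions as an applied dominant of ii.

V/ii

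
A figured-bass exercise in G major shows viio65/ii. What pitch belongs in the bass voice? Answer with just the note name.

B

The applied chord viio65/ii is rooted on G#: G#-B-D-F.
The figure 65 means first inversion — the third is in the bass.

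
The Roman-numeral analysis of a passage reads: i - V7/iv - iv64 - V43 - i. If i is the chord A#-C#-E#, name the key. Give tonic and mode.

A# minor

i is given as A#-C#-E# — a minor triad with root A#.
If A# is scale degree 1 and the mode makes that degree carry a minor triad, the tonic is A# and the mode is minor.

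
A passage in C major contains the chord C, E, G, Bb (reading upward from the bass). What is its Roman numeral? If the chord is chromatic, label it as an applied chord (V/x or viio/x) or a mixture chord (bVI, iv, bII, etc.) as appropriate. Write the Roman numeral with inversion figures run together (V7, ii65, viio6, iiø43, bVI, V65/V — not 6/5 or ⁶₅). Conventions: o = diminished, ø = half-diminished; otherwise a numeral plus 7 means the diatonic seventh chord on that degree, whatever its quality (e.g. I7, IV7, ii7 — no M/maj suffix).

Stacked in thirds the chord is C-E-G-Bb: a dominant seventh chord on C.
C is not a diatonic chord root with this quality in C major, but it lies a perfect fifth above F (IV), so the chord functions as an applied dominant of IV.

V7/IV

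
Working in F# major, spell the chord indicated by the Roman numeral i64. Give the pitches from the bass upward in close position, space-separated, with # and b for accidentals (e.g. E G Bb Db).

Scale degree 1 in F# major is F#; here the chord built on it is altered to a minor triad. i64 is the minor tonic, borrowed from the parallel minor.
So the chord is F#-A-C#, a minor triad.
With the 64 figure the chord is in second inversion; from the bass C# upward in close position it reads C#-F#-A.

C# F# A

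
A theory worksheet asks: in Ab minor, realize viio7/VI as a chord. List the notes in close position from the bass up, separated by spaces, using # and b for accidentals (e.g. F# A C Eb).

The slash marks an applied leading-tone chord: viio of VI. In Ab minor, VI is Fb, so the leading tone to it is Eb, a half step below.
Building a fully diminished seventh chord on Eb gives Eb-Gb-Bbb-Dbb.

Eb Gb Bbb Dbb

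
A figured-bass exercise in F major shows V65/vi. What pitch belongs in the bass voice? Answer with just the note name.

The applied chord V65/vi is rooted on A: A-C#-E-G.
The figure 65 means first inversion — the third is in the bass.

C#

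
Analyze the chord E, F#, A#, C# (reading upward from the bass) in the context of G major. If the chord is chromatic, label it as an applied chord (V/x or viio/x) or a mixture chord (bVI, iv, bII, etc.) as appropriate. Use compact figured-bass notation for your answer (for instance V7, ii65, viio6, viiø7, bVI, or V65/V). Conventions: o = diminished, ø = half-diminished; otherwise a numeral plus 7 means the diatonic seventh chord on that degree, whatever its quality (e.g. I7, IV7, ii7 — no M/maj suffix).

V42/iii

The pitches F#-A#-C#-E form a dominant seventh chord rooted on F#.
F# is not a diatonic chord root with this quality in G major, but it lies a perfect fifth above B (iii), so the chord functions as an applied dominant of iii.
With E in the bass the chord is in third inversion, so the figured bass is 42.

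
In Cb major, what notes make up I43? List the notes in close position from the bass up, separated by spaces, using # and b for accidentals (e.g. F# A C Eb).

Gb Bb Cb Eb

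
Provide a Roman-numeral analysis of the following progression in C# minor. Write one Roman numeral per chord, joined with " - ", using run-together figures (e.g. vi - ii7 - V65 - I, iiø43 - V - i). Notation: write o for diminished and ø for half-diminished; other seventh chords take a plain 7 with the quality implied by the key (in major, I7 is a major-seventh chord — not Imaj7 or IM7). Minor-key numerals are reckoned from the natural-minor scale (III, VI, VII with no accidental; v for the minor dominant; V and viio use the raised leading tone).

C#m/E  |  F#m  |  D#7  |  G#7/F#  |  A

C#m/E: minor triad on C# = scale degree 1 → i6.
F#m: root F# is the subdominant; minor triad there is iv.
D#7 is the secondary dominant of V (dominant seventh chord on D#): V7/V.
G#7/F#: dominant seventh chord on G# = scale degree 5 → V42.
A: major triad on A = scale degree 6 → VI.

i6 - iv - V7/V - V42 - VI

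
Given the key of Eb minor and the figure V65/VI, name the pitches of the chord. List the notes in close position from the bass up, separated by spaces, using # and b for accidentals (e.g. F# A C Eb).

The slash means an applied dominant: we want the dominant of VI. In Eb minor, VI is Cb major, and its dominant is built on Gb.
Building a dominant seventh chord on Gb gives Gb-Bb-Db-Fb.
With the 65 figure the chord is in first inversion; from the bass Bb upward in close position it reads Bb-Db-Fb-Gb.

Bb Db Fb Gb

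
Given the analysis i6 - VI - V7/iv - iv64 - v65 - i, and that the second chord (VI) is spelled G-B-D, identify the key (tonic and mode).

B minor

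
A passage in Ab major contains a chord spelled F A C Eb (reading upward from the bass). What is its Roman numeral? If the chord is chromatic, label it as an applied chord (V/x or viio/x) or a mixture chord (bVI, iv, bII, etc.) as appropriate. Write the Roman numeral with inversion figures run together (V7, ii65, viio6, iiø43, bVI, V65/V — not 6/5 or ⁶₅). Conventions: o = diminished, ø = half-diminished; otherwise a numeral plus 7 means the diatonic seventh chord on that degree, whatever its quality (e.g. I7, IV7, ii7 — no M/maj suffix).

The pitches F-A-C-Eb form a dominant seventh chord rooted on F.
F is not a diatonic chord root with this quality in Ab major, but it lies a perfect fifth above Bb (ii), so the chord functions as an applied dominant of ii.

V7/ii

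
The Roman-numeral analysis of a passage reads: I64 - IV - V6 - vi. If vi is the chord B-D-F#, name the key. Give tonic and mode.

The anchor chord is a minor triad on B, labeled vi.
If B is scale degree 6 and the mode makes that degree carry a minor triad, the tonic is D and the mode is major.

D major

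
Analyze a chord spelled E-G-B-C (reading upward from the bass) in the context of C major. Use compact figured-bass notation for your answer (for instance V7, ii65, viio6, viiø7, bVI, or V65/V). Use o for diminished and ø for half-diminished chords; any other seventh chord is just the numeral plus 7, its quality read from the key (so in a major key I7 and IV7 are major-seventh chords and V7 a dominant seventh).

The pitches C-E-G-B form a major seventh chord rooted on C.
In C major, C is the tonic; the diatonic major seventh chord there is I7.
With E in the bass the chord is in first inversion, so the figured bass is 65.

I65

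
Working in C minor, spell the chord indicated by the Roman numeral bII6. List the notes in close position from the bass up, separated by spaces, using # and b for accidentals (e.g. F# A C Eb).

F Ab Db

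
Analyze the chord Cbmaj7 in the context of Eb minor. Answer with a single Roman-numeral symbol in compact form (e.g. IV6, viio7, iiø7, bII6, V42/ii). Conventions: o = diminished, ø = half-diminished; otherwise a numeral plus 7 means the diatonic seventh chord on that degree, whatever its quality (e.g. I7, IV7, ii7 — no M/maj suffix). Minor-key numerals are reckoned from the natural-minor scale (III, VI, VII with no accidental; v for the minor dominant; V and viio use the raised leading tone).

VI7

The pitches Cb-Eb-Gb-Bb form a major seventh chord rooted on Cb.
In Eb minor, Cb is the submediant; the diatonic major seventh chord there is VI7.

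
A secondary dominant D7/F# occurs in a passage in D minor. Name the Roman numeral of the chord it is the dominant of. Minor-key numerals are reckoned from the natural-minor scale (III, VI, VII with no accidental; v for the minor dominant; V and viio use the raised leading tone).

iv

The chord is a dominant seventh chord on D.
A dominant resolves down a perfect fifth: D → G. In D minor, G is scale degree 4, i.e. iv.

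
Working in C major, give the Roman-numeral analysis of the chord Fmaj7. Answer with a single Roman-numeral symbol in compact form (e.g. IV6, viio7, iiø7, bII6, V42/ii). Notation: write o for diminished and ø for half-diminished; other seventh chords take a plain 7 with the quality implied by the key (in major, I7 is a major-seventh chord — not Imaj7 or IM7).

IV7

The pitches F-A-C-E form a major seventh chord rooted on F.
In C major, F is the subdominant; the diatonic major seventh chord there is IV7.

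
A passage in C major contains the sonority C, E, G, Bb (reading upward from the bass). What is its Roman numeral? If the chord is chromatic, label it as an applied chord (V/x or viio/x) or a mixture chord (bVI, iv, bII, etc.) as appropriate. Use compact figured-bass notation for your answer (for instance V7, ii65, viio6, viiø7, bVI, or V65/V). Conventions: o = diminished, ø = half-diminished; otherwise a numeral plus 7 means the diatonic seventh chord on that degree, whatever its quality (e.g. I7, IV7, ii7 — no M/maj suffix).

The pitches C-E-G-Bb form a dominant seventh chord rooted on C.
C is not a diatonic chord root with this quality in C major, but it lies a perfect fifth above F (IV), so the chord functions as an applied dominant of IV.

V7/IV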